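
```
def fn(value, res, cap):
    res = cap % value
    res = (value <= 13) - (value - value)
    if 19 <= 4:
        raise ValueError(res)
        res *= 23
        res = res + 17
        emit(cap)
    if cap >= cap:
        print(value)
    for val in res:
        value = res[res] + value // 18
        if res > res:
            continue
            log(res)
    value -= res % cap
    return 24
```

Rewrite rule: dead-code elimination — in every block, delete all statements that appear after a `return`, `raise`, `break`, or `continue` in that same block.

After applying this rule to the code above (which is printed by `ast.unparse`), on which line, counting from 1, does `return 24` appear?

Transformed code:
def fn(value, res, cap):
    res = cap % value
    res = (value <= 13) - (value - value)
    if 19 <= 4:
        raise ValueError(res)
    if cap >= cap:
        print(value)
    for val in res:
        value = res[res] + value // 18
        if res > res:
            continue
    value -= res % cap
    return 24

13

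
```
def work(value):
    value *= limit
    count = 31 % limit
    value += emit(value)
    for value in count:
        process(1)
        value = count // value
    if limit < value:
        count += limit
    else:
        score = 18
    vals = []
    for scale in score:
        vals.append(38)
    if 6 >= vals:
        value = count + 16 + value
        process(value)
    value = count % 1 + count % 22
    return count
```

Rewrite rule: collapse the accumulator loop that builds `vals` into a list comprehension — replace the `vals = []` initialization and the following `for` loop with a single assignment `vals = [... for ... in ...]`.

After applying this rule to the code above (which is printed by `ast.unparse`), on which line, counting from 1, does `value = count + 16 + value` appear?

14

Transformed code:
def work(value):
    value *= limit
    count = 31 % limit
    value += emit(value)
    for value in count:
        process(1)
        value = count // value
    if limit < value:
        count += limit
    else:
        score = 18
    vals = [38 for scale in score]
    if 6 >= vals:
        value = count + 16 + value
        process(value)
    value = count % 1 + count % 22
    return count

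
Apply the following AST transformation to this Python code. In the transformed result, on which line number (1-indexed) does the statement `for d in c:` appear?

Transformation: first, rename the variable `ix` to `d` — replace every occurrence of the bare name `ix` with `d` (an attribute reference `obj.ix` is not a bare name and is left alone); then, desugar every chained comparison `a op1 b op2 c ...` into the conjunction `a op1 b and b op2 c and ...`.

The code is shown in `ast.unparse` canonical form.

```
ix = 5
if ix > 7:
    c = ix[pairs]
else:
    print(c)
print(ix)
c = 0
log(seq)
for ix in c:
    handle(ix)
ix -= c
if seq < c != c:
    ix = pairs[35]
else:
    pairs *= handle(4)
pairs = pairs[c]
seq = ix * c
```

Transformed code:
d = 5
if d > 7:
    c = d[pairs]
else:
    print(c)
print(d)
c = 0
log(seq)
for d in c:
    handle(d)
d -= c
if seq < c and c != c:
    d = pairs[35]
else:
    pairs *= handle(4)
pairs = pairs[c]
seq = d * c

9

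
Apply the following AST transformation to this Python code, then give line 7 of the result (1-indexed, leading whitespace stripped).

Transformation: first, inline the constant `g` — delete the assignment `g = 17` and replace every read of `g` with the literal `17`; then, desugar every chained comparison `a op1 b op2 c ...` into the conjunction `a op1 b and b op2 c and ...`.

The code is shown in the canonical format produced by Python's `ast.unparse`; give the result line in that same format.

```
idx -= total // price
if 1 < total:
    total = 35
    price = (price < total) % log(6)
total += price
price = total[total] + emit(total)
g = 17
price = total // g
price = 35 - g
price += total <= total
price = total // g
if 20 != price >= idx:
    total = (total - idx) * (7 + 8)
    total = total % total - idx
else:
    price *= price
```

price = total // 17

Transformed code:
idx -= total // price
if 1 < total:
    total = 35
    price = (price < total) % log(6)
total += price
price = total[total] + emit(total)
price = total // 17
price = 35 - 17
price += total <= total
price = total // 17
if 20 != price and price >= idx:
    total = (total - idx) * (7 + 8)
    total = total % total - idx
else:
    price *= price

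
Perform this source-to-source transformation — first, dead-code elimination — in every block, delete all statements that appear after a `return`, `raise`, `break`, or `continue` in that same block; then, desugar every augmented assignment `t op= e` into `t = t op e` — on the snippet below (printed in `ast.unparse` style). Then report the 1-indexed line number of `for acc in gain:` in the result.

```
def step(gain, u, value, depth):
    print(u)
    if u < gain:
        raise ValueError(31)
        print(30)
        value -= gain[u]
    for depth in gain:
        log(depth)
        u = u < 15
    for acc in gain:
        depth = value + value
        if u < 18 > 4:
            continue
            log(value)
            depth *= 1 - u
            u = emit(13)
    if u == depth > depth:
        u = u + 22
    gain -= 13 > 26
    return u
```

8

Transformed code:
def step(gain, u, value, depth):
    print(u)
    if u < gain:
        raise ValueError(31)
    for depth in gain:
        log(depth)
        u = u < 15
    for acc in gain:
        depth = value + value
        if u < 18 > 4:
            continue
    if u == depth > depth:
        u = u + 22
    gain = gain - (13 > 26)
    return u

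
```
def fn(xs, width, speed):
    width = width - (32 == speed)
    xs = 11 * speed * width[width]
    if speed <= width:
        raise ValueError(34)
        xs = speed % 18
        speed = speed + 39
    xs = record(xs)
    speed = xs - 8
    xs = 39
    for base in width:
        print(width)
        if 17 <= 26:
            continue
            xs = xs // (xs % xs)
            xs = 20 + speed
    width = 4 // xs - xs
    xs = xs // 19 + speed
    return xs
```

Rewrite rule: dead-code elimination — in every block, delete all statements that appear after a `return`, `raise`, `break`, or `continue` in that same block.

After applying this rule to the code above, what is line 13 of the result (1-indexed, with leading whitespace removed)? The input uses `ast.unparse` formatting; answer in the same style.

Transformed code:
def fn(xs, width, speed):
    width = width - (32 == speed)
    xs = 11 * speed * width[width]
    if speed <= width:
        raise ValueError(34)
    xs = record(xs)
    speed = xs - 8
    xs = 39
    for base in width:
        print(width)
        if 17 <= 26:
            continue
    width = 4 // xs - xs
    xs = xs // 19 + speed
    return xs

width = 4 // xs - xs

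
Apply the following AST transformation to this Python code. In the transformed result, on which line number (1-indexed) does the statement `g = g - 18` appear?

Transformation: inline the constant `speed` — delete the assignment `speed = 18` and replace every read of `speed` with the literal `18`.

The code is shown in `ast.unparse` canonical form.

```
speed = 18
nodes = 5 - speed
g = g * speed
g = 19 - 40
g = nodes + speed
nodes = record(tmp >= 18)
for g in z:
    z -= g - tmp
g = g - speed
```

8

Transformed code:
nodes = 5 - 18
g = g * 18
g = 19 - 40
g = nodes + 18
nodes = record(tmp >= 18)
for g in z:
    z -= g - tmp
g = g - 18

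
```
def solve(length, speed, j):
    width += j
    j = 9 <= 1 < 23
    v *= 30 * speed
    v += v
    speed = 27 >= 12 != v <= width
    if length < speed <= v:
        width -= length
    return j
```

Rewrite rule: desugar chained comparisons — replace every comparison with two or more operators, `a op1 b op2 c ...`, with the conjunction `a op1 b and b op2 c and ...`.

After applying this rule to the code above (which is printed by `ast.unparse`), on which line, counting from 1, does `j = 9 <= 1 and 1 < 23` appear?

3

Transformed code:
def solve(length, speed, j):
    width += j
    j = 9 <= 1 and 1 < 23
    v *= 30 * speed
    v += v
    speed = 27 >= 12 and 12 != v and (v <= width)
    if length < speed and speed <= v:
        width -= length
    return j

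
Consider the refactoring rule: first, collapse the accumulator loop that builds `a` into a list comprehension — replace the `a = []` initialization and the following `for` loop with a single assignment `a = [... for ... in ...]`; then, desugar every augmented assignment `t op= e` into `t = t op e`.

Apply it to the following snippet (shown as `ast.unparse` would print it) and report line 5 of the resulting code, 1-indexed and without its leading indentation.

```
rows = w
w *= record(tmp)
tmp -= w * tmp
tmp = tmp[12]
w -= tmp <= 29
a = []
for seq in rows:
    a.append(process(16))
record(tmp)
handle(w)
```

w = w - (tmp <= 29)

Transformed code:
rows = w
w = w * record(tmp)
tmp = tmp - w * tmp
tmp = tmp[12]
w = w - (tmp <= 29)
a = [process(16) for seq in rows]
record(tmp)
handle(w)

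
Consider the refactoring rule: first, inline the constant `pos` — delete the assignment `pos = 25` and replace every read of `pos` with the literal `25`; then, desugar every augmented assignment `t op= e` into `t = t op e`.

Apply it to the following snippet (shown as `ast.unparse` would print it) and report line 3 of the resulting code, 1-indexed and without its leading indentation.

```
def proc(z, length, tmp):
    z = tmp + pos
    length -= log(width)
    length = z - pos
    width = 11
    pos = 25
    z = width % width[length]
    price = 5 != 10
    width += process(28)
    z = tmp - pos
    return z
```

Transformed code:
def proc(z, length, tmp):
    z = tmp + 25
    length = length - log(width)
    length = z - 25
    width = 11
    z = width % width[length]
    price = 5 != 10
    width = width + process(28)
    z = tmp - 25
    return z

length = length - log(width)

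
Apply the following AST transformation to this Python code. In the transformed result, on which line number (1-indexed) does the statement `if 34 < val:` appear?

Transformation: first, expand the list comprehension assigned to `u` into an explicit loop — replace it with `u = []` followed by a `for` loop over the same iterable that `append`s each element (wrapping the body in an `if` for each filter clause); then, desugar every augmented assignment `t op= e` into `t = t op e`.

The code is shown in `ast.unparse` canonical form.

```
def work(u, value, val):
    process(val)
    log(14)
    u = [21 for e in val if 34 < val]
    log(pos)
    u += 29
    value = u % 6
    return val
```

Transformed code:
def work(u, value, val):
    process(val)
    log(14)
    u = []
    for e in val:
        if 34 < val:
            u.append(21)
    log(pos)
    u = u + 29
    value = u % 6
    return val

6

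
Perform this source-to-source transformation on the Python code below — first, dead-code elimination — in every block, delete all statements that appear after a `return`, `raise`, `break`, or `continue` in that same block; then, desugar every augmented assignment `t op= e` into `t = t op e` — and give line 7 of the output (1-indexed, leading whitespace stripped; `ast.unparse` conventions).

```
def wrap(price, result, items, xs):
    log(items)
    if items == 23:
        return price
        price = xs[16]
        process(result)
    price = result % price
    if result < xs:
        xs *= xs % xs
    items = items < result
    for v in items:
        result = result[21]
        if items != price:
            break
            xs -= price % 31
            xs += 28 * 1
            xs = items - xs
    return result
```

Transformed code:
def wrap(price, result, items, xs):
    log(items)
    if items == 23:
        return price
    price = result % price
    if result < xs:
        xs = xs * (xs % xs)
    items = items < result
    for v in items:
        result = result[21]
        if items != price:
            break
    return result

xs = xs * (xs % xs)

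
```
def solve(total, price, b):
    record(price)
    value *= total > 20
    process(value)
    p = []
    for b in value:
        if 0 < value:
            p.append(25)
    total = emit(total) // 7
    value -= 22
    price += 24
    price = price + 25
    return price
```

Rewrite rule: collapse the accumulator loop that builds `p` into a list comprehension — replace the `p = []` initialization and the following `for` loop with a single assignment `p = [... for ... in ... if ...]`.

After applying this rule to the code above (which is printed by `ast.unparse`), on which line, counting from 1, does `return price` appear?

10

Transformed code:
def solve(total, price, b):
    record(price)
    value *= total > 20
    process(value)
    p = [25 for b in value if 0 < value]
    total = emit(total) // 7
    value -= 22
    price += 24
    price = price + 25
    return price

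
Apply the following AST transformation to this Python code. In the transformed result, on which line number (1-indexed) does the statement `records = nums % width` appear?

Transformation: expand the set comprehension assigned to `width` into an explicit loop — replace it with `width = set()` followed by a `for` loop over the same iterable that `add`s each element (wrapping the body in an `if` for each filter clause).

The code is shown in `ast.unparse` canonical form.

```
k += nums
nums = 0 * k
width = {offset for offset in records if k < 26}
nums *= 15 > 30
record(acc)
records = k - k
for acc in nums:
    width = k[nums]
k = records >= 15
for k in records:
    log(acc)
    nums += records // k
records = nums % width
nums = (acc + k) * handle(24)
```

16

Transformed code:
k += nums
nums = 0 * k
width = set()
for offset in records:
    if k < 26:
        width.add(offset)
nums *= 15 > 30
record(acc)
records = k - k
for acc in nums:
    width = k[nums]
k = records >= 15
for k in records:
    log(acc)
    nums += records // k
records = nums % width
nums = (acc + k) * handle(24)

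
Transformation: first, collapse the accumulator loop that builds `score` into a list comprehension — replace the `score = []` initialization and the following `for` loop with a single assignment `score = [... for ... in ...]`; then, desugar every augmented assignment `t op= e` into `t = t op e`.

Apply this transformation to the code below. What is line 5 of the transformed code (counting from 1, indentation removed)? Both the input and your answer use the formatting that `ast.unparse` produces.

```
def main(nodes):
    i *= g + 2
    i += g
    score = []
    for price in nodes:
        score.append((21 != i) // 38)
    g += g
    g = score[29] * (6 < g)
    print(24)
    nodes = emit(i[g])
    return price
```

Transformed code:
def main(nodes):
    i = i * (g + 2)
    i = i + g
    score = [(21 != i) // 38 for price in nodes]
    g = g + g
    g = score[29] * (6 < g)
    print(24)
    nodes = emit(i[g])
    return price

g = g + g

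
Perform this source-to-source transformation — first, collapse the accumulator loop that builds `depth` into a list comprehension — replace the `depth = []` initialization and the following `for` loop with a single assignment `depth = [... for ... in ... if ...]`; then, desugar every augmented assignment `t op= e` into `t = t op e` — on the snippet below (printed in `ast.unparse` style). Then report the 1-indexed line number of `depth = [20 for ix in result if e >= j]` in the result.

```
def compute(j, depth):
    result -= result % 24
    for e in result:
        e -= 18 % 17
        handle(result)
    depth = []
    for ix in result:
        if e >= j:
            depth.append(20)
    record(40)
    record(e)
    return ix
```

Transformed code:
def compute(j, depth):
    result = result - result % 24
    for e in result:
        e = e - 18 % 17
        handle(result)
    depth = [20 for ix in result if e >= j]
    record(40)
    record(e)
    return ix

6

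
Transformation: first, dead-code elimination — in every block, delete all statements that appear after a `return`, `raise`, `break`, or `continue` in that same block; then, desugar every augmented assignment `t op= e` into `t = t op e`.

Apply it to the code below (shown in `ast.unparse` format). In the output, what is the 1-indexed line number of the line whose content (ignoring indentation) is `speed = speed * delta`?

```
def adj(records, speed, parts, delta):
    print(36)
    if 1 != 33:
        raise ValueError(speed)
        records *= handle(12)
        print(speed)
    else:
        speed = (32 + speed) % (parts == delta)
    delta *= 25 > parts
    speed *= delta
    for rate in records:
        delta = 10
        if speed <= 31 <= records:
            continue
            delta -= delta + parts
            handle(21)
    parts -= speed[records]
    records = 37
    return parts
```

8

Transformed code:
def adj(records, speed, parts, delta):
    print(36)
    if 1 != 33:
        raise ValueError(speed)
    else:
        speed = (32 + speed) % (parts == delta)
    delta = delta * (25 > parts)
    speed = speed * delta
    for rate in records:
        delta = 10
        if speed <= 31 <= records:
            continue
    parts = parts - speed[records]
    records = 37
    return parts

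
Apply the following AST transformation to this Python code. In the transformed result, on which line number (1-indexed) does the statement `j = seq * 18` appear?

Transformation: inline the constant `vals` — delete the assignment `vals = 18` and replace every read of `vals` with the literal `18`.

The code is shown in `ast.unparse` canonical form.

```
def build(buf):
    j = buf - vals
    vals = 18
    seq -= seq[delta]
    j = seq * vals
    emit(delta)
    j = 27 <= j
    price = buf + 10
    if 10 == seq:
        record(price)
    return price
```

4

Transformed code:
def build(buf):
    j = buf - 18
    seq -= seq[delta]
    j = seq * 18
    emit(delta)
    j = 27 <= j
    price = buf + 10
    if 10 == seq:
        record(price)
    return price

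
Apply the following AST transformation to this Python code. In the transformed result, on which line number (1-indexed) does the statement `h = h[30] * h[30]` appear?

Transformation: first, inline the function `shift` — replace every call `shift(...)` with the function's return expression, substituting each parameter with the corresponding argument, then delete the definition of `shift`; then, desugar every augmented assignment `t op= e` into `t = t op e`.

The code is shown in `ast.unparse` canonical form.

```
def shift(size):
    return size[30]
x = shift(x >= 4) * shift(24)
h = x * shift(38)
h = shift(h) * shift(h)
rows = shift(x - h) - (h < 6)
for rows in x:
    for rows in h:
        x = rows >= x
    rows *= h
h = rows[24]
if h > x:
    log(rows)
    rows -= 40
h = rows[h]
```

3

Transformed code:
x = (x >= 4)[30] * 24[30]
h = x * 38[30]
h = h[30] * h[30]
rows = (x - h)[30] - (h < 6)
for rows in x:
    for rows in h:
        x = rows >= x
    rows = rows * h
h = rows[24]
if h > x:
    log(rows)
    rows = rows - 40
h = rows[h]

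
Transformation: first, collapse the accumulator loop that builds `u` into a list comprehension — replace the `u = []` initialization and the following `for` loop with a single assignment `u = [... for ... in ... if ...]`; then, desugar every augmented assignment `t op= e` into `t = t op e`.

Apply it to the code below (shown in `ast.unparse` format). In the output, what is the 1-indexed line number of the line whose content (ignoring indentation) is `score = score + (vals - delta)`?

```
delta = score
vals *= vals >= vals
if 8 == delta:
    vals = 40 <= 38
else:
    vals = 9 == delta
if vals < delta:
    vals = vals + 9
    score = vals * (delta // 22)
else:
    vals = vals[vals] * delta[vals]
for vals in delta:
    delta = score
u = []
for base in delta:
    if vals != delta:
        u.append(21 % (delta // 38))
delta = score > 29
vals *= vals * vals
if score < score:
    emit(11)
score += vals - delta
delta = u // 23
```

19

Transformed code:
delta = score
vals = vals * (vals >= vals)
if 8 == delta:
    vals = 40 <= 38
else:
    vals = 9 == delta
if vals < delta:
    vals = vals + 9
    score = vals * (delta // 22)
else:
    vals = vals[vals] * delta[vals]
for vals in delta:
    delta = score
u = [21 % (delta // 38) for base in delta if vals != delta]
delta = score > 29
vals = vals * (vals * vals)
if score < score:
    emit(11)
score = score + (vals - delta)
delta = u // 23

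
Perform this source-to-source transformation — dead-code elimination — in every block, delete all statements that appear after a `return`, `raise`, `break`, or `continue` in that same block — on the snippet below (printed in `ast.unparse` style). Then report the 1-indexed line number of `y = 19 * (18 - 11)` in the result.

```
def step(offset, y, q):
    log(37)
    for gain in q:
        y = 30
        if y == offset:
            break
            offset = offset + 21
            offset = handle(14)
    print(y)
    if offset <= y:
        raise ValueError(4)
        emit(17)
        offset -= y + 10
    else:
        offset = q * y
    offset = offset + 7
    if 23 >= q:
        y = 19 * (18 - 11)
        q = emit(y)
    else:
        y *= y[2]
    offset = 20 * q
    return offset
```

14

Transformed code:
def step(offset, y, q):
    log(37)
    for gain in q:
        y = 30
        if y == offset:
            break
    print(y)
    if offset <= y:
        raise ValueError(4)
    else:
        offset = q * y
    offset = offset + 7
    if 23 >= q:
        y = 19 * (18 - 11)
        q = emit(y)
    else:
        y *= y[2]
    offset = 20 * q
    return offset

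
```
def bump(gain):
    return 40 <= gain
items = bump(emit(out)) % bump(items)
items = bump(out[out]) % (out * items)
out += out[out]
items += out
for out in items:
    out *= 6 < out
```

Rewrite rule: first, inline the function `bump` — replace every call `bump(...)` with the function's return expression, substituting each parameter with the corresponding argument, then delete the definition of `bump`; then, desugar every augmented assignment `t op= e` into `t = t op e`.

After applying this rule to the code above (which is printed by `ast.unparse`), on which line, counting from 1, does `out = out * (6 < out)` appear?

Transformed code:
items = (40 <= emit(out)) % (40 <= items)
items = (40 <= out[out]) % (out * items)
out = out + out[out]
items = items + out
for out in items:
    out = out * (6 < out)

6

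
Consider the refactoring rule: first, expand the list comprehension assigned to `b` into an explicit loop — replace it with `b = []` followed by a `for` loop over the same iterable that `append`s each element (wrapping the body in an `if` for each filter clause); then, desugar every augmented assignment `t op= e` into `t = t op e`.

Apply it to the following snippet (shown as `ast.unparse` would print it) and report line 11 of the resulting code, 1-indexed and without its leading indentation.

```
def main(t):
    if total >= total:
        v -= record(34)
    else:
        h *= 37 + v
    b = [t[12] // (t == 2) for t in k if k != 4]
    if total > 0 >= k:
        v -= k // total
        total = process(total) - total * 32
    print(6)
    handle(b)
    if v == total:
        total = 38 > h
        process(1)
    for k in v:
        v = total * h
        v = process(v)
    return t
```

v = v - k // total

Transformed code:
def main(t):
    if total >= total:
        v = v - record(34)
    else:
        h = h * (37 + v)
    b = []
    for t in k:
        if k != 4:
            b.append(t[12] // (t == 2))
    if total > 0 >= k:
        v = v - k // total
        total = process(total) - total * 32
    print(6)
    handle(b)
    if v == total:
        total = 38 > h
        process(1)
    for k in v:
        v = total * h
        v = process(v)
    return t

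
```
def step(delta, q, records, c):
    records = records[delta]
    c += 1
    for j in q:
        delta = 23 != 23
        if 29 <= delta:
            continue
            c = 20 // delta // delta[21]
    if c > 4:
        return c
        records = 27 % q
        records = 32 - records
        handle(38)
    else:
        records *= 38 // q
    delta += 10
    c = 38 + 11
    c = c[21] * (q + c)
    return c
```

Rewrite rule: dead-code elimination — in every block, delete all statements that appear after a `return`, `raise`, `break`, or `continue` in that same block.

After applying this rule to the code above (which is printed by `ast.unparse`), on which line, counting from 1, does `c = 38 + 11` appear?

Transformed code:
def step(delta, q, records, c):
    records = records[delta]
    c += 1
    for j in q:
        delta = 23 != 23
        if 29 <= delta:
            continue
    if c > 4:
        return c
    else:
        records *= 38 // q
    delta += 10
    c = 38 + 11
    c = c[21] * (q + c)
    return c

13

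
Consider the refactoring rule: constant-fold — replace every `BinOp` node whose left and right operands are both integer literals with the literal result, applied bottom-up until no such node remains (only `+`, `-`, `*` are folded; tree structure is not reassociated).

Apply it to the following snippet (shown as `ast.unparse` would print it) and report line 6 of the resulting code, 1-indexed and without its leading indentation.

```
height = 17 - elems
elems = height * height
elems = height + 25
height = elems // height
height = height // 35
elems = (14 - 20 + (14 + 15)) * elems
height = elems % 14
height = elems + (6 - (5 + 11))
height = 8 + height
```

elems = 23 * elems

Transformed code:
height = 17 - elems
elems = height * height
elems = height + 25
height = elems // height
height = height // 35
elems = 23 * elems
height = elems % 14
height = elems + -10
height = 8 + height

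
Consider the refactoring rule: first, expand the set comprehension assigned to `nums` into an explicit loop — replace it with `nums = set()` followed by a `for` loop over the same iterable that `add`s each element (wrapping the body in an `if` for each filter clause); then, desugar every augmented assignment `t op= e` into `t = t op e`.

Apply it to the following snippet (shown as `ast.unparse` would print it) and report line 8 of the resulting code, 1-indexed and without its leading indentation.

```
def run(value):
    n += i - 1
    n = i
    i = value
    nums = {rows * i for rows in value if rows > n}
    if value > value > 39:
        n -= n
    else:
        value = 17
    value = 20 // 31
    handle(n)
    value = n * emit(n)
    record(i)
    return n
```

Transformed code:
def run(value):
    n = n + (i - 1)
    n = i
    i = value
    nums = set()
    for rows in value:
        if rows > n:
            nums.add(rows * i)
    if value > value > 39:
        n = n - n
    else:
        value = 17
    value = 20 // 31
    handle(n)
    value = n * emit(n)
    record(i)
    return n

nums.add(rows * i)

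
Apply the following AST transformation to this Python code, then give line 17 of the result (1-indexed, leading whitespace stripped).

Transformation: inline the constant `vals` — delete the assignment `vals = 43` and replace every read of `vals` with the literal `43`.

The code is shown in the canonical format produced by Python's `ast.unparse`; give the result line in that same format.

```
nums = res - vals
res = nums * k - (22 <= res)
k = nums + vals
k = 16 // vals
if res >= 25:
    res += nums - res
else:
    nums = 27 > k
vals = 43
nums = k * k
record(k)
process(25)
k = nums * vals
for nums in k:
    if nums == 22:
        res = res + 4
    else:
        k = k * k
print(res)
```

Transformed code:
nums = res - 43
res = nums * k - (22 <= res)
k = nums + 43
k = 16 // 43
if res >= 25:
    res += nums - res
else:
    nums = 27 > k
nums = k * k
record(k)
process(25)
k = nums * 43
for nums in k:
    if nums == 22:
        res = res + 4
    else:
        k = k * k
print(res)

k = k * k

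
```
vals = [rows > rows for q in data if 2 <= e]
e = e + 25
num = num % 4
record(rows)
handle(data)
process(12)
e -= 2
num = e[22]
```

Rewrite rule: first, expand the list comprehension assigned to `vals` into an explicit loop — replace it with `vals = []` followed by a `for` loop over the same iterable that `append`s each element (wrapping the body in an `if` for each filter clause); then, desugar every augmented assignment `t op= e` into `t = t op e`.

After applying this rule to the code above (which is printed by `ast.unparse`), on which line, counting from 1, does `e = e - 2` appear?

Transformed code:
vals = []
for q in data:
    if 2 <= e:
        vals.append(rows > rows)
e = e + 25
num = num % 4
record(rows)
handle(data)
process(12)
e = e - 2
num = e[22]

10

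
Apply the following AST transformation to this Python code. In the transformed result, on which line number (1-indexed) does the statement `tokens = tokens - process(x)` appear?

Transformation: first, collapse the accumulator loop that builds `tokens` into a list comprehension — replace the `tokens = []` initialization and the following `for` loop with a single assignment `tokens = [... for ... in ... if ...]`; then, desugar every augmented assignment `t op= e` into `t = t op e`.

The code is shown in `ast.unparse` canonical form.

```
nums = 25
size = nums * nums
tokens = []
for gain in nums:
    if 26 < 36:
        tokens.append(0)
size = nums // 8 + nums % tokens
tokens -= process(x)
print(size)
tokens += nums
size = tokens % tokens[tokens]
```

Transformed code:
nums = 25
size = nums * nums
tokens = [0 for gain in nums if 26 < 36]
size = nums // 8 + nums % tokens
tokens = tokens - process(x)
print(size)
tokens = tokens + nums
size = tokens % tokens[tokens]

5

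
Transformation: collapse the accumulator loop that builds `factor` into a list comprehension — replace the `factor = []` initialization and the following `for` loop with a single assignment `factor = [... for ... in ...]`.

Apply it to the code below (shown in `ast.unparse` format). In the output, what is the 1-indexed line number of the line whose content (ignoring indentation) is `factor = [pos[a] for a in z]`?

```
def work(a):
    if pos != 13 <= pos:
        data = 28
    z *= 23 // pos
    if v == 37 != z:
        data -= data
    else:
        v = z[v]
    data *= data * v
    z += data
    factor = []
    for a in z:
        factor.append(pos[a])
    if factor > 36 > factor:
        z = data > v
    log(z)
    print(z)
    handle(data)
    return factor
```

11

Transformed code:
def work(a):
    if pos != 13 <= pos:
        data = 28
    z *= 23 // pos
    if v == 37 != z:
        data -= data
    else:
        v = z[v]
    data *= data * v
    z += data
    factor = [pos[a] for a in z]
    if factor > 36 > factor:
        z = data > v
    log(z)
    print(z)
    handle(data)
    return factor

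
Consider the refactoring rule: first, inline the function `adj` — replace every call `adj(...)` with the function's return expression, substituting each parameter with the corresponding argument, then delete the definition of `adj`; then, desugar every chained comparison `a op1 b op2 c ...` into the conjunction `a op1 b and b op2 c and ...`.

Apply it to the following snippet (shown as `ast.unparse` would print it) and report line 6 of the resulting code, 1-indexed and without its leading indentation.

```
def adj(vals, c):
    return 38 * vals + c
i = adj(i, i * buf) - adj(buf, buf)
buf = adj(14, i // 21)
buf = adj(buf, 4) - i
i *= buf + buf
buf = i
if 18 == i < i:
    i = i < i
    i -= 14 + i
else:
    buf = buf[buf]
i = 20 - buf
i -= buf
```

Transformed code:
i = 38 * i + i * buf - (38 * buf + buf)
buf = 38 * 14 + i // 21
buf = 38 * buf + 4 - i
i *= buf + buf
buf = i
if 18 == i and i < i:
    i = i < i
    i -= 14 + i
else:
    buf = buf[buf]
i = 20 - buf
i -= buf

if 18 == i and i < i:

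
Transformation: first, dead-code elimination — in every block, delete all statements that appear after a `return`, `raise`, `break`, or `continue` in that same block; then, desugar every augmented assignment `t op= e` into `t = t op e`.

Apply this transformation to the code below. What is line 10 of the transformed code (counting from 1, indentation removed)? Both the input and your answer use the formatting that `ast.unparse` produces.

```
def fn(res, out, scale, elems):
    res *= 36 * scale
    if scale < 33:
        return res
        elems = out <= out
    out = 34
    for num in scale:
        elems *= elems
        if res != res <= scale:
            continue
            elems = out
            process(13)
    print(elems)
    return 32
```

print(elems)

Transformed code:
def fn(res, out, scale, elems):
    res = res * (36 * scale)
    if scale < 33:
        return res
    out = 34
    for num in scale:
        elems = elems * elems
        if res != res <= scale:
            continue
    print(elems)
    return 32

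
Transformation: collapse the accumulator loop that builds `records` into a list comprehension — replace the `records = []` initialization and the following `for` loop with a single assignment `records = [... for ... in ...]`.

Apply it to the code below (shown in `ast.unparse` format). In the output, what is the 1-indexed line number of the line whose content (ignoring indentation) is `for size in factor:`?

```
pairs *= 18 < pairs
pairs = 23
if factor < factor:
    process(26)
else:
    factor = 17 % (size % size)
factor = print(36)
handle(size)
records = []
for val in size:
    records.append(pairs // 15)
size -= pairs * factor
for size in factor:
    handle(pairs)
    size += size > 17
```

Transformed code:
pairs *= 18 < pairs
pairs = 23
if factor < factor:
    process(26)
else:
    factor = 17 % (size % size)
factor = print(36)
handle(size)
records = [pairs // 15 for val in size]
size -= pairs * factor
for size in factor:
    handle(pairs)
    size += size > 17

11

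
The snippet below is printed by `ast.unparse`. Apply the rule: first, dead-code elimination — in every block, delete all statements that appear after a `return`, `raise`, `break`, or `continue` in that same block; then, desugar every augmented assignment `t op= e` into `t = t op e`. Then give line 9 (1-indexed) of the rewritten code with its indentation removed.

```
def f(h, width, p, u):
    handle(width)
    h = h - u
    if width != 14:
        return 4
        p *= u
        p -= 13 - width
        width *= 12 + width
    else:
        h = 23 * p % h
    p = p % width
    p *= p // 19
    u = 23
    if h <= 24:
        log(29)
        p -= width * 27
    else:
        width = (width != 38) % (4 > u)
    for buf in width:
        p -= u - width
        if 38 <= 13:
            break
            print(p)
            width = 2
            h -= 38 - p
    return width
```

Transformed code:
def f(h, width, p, u):
    handle(width)
    h = h - u
    if width != 14:
        return 4
    else:
        h = 23 * p % h
    p = p % width
    p = p * (p // 19)
    u = 23
    if h <= 24:
        log(29)
        p = p - width * 27
    else:
        width = (width != 38) % (4 > u)
    for buf in width:
        p = p - (u - width)
        if 38 <= 13:
            break
    return width

p = p * (p // 19)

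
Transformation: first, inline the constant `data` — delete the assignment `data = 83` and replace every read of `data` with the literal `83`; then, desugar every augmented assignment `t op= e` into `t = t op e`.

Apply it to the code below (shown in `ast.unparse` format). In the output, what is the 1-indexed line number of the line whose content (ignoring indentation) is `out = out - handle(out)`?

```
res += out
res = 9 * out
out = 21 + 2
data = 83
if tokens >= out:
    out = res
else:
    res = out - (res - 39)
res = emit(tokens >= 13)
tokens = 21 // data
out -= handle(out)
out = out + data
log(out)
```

Transformed code:
res = res + out
res = 9 * out
out = 21 + 2
if tokens >= out:
    out = res
else:
    res = out - (res - 39)
res = emit(tokens >= 13)
tokens = 21 // 83
out = out - handle(out)
out = out + 83
log(out)

10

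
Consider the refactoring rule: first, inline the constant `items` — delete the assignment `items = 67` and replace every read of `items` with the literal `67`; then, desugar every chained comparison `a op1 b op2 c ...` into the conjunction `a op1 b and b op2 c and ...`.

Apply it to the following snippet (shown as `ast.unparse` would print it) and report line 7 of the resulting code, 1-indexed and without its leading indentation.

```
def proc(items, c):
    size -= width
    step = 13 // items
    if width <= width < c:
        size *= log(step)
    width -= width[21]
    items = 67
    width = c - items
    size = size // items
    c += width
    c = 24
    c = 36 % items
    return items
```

width = c - 67

Transformed code:
def proc(items, c):
    size -= width
    step = 13 // 67
    if width <= width and width < c:
        size *= log(step)
    width -= width[21]
    width = c - 67
    size = size // 67
    c += width
    c = 24
    c = 36 % 67
    return 67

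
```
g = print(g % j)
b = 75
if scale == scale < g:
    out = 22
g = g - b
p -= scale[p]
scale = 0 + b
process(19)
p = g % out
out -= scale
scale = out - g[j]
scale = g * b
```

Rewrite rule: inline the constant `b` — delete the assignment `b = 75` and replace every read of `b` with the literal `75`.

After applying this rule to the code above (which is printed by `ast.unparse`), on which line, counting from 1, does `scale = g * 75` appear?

11

Transformed code:
g = print(g % j)
if scale == scale < g:
    out = 22
g = g - 75
p -= scale[p]
scale = 0 + 75
process(19)
p = g % out
out -= scale
scale = out - g[j]
scale = g * 75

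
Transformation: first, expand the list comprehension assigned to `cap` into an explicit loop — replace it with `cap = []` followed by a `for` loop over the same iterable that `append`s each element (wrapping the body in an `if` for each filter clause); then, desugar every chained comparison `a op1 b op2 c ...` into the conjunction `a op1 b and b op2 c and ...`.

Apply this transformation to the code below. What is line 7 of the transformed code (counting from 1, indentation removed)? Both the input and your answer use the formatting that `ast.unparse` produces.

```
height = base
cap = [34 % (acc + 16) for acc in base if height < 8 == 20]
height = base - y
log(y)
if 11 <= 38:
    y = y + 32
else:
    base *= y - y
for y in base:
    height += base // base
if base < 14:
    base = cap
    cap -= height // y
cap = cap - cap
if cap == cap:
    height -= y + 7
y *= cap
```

log(y)

Transformed code:
height = base
cap = []
for acc in base:
    if height < 8 and 8 == 20:
        cap.append(34 % (acc + 16))
height = base - y
log(y)
if 11 <= 38:
    y = y + 32
else:
    base *= y - y
for y in base:
    height += base // base
if base < 14:
    base = cap
    cap -= height // y
cap = cap - cap
if cap == cap:
    height -= y + 7
y *= cap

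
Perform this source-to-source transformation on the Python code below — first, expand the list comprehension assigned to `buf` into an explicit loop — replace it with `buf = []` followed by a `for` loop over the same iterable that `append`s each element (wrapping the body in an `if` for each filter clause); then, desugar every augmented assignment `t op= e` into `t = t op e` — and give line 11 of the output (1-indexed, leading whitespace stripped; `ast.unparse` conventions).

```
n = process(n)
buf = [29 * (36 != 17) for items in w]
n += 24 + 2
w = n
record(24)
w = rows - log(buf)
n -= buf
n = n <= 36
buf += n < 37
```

Transformed code:
n = process(n)
buf = []
for items in w:
    buf.append(29 * (36 != 17))
n = n + (24 + 2)
w = n
record(24)
w = rows - log(buf)
n = n - buf
n = n <= 36
buf = buf + (n < 37)

buf = buf + (n < 37)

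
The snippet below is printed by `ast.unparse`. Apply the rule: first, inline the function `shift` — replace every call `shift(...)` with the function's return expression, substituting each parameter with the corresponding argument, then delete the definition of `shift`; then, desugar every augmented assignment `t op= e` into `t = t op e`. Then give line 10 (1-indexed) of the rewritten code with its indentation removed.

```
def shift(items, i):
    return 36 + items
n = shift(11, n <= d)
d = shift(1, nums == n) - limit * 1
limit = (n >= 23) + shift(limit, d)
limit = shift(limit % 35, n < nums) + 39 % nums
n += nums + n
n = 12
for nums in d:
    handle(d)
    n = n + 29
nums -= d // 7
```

Transformed code:
n = 36 + 11
d = 36 + 1 - limit * 1
limit = (n >= 23) + (36 + limit)
limit = 36 + limit % 35 + 39 % nums
n = n + (nums + n)
n = 12
for nums in d:
    handle(d)
    n = n + 29
nums = nums - d // 7

nums = nums - d // 7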